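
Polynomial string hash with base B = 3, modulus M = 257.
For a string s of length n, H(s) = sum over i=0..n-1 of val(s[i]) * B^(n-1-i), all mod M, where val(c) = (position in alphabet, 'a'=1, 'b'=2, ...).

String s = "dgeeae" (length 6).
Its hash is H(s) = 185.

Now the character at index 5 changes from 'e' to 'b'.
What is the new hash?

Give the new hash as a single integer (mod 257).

val('e') = 5, val('b') = 2
Position k = 5, exponent = n-1-k = 0
B^0 mod M = 3^0 mod 257 = 1
Delta = (2 - 5) * 1 mod 257 = 254
New hash = (185 + 254) mod 257 = 182

Answer: 182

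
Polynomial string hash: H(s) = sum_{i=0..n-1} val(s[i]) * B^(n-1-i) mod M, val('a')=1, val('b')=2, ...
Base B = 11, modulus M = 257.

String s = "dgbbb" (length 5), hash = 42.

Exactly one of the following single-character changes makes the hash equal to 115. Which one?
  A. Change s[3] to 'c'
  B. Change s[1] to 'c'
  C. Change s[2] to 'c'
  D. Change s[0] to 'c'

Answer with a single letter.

Option A: s[3]='b'->'c', delta=(3-2)*11^1 mod 257 = 11, hash=42+11 mod 257 = 53
Option B: s[1]='g'->'c', delta=(3-7)*11^3 mod 257 = 73, hash=42+73 mod 257 = 115 <-- target
Option C: s[2]='b'->'c', delta=(3-2)*11^2 mod 257 = 121, hash=42+121 mod 257 = 163
Option D: s[0]='d'->'c', delta=(3-4)*11^4 mod 257 = 8, hash=42+8 mod 257 = 50

Answer: B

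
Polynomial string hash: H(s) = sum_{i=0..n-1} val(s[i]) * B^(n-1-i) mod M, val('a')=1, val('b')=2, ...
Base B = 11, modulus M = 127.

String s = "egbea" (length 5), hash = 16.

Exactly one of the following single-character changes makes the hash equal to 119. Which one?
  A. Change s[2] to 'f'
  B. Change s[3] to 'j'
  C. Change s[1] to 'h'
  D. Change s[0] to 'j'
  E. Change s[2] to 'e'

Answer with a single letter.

Answer: A

Derivation:
Option A: s[2]='b'->'f', delta=(6-2)*11^2 mod 127 = 103, hash=16+103 mod 127 = 119 <-- target
Option B: s[3]='e'->'j', delta=(10-5)*11^1 mod 127 = 55, hash=16+55 mod 127 = 71
Option C: s[1]='g'->'h', delta=(8-7)*11^3 mod 127 = 61, hash=16+61 mod 127 = 77
Option D: s[0]='e'->'j', delta=(10-5)*11^4 mod 127 = 53, hash=16+53 mod 127 = 69
Option E: s[2]='b'->'e', delta=(5-2)*11^2 mod 127 = 109, hash=16+109 mod 127 = 125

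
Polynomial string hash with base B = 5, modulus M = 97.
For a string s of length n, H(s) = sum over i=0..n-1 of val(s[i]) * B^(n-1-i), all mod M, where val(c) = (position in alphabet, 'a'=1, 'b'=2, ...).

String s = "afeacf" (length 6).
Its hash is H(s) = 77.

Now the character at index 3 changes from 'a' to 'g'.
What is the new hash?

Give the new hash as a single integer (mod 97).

Answer: 33

Derivation:
val('a') = 1, val('g') = 7
Position k = 3, exponent = n-1-k = 2
B^2 mod M = 5^2 mod 97 = 25
Delta = (7 - 1) * 25 mod 97 = 53
New hash = (77 + 53) mod 97 = 33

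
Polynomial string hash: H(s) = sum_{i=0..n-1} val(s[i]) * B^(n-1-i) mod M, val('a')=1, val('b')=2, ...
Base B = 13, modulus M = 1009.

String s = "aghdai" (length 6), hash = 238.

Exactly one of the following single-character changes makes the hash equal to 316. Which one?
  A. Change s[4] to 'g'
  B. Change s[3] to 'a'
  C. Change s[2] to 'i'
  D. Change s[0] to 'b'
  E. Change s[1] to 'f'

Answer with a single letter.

Answer: A

Derivation:
Option A: s[4]='a'->'g', delta=(7-1)*13^1 mod 1009 = 78, hash=238+78 mod 1009 = 316 <-- target
Option B: s[3]='d'->'a', delta=(1-4)*13^2 mod 1009 = 502, hash=238+502 mod 1009 = 740
Option C: s[2]='h'->'i', delta=(9-8)*13^3 mod 1009 = 179, hash=238+179 mod 1009 = 417
Option D: s[0]='a'->'b', delta=(2-1)*13^5 mod 1009 = 990, hash=238+990 mod 1009 = 219
Option E: s[1]='g'->'f', delta=(6-7)*13^4 mod 1009 = 700, hash=238+700 mod 1009 = 938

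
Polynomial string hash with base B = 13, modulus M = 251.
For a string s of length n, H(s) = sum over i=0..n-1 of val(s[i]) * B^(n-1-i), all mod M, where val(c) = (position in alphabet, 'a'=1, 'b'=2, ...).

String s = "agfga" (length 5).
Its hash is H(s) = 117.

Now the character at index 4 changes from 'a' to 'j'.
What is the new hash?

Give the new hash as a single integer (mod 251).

val('a') = 1, val('j') = 10
Position k = 4, exponent = n-1-k = 0
B^0 mod M = 13^0 mod 251 = 1
Delta = (10 - 1) * 1 mod 251 = 9
New hash = (117 + 9) mod 251 = 126

Answer: 126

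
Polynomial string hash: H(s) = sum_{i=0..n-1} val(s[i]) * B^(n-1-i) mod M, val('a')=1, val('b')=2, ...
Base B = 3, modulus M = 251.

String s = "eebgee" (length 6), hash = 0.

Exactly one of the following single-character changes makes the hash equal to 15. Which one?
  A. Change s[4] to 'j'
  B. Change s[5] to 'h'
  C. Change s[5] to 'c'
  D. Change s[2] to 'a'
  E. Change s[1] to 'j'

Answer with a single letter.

Option A: s[4]='e'->'j', delta=(10-5)*3^1 mod 251 = 15, hash=0+15 mod 251 = 15 <-- target
Option B: s[5]='e'->'h', delta=(8-5)*3^0 mod 251 = 3, hash=0+3 mod 251 = 3
Option C: s[5]='e'->'c', delta=(3-5)*3^0 mod 251 = 249, hash=0+249 mod 251 = 249
Option D: s[2]='b'->'a', delta=(1-2)*3^3 mod 251 = 224, hash=0+224 mod 251 = 224
Option E: s[1]='e'->'j', delta=(10-5)*3^4 mod 251 = 154, hash=0+154 mod 251 = 154

Answer: A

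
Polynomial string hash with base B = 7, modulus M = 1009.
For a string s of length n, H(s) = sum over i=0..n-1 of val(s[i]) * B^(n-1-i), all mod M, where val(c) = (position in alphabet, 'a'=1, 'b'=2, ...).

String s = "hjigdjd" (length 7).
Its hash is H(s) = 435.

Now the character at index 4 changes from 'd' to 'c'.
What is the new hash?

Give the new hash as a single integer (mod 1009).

val('d') = 4, val('c') = 3
Position k = 4, exponent = n-1-k = 2
B^2 mod M = 7^2 mod 1009 = 49
Delta = (3 - 4) * 49 mod 1009 = 960
New hash = (435 + 960) mod 1009 = 386

Answer: 386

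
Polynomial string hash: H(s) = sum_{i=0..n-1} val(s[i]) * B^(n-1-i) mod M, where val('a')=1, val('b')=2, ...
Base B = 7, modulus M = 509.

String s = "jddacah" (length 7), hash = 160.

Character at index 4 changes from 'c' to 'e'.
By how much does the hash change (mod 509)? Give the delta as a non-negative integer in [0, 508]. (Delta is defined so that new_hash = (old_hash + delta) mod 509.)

Answer: 98

Derivation:
Delta formula: (val(new) - val(old)) * B^(n-1-k) mod M
  val('e') - val('c') = 5 - 3 = 2
  B^(n-1-k) = 7^2 mod 509 = 49
  Delta = 2 * 49 mod 509 = 98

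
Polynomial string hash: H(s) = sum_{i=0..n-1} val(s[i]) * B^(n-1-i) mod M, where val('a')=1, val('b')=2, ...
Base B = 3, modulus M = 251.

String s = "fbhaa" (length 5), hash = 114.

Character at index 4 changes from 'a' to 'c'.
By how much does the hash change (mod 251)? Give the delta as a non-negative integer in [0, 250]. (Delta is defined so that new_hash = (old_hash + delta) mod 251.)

Delta formula: (val(new) - val(old)) * B^(n-1-k) mod M
  val('c') - val('a') = 3 - 1 = 2
  B^(n-1-k) = 3^0 mod 251 = 1
  Delta = 2 * 1 mod 251 = 2

Answer: 2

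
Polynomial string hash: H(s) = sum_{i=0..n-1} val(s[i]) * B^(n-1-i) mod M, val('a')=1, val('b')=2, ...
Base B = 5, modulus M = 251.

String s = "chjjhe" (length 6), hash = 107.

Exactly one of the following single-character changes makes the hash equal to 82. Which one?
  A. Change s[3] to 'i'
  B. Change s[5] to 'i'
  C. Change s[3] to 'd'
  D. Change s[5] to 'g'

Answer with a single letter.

Option A: s[3]='j'->'i', delta=(9-10)*5^2 mod 251 = 226, hash=107+226 mod 251 = 82 <-- target
Option B: s[5]='e'->'i', delta=(9-5)*5^0 mod 251 = 4, hash=107+4 mod 251 = 111
Option C: s[3]='j'->'d', delta=(4-10)*5^2 mod 251 = 101, hash=107+101 mod 251 = 208
Option D: s[5]='e'->'g', delta=(7-5)*5^0 mod 251 = 2, hash=107+2 mod 251 = 109

Answer: A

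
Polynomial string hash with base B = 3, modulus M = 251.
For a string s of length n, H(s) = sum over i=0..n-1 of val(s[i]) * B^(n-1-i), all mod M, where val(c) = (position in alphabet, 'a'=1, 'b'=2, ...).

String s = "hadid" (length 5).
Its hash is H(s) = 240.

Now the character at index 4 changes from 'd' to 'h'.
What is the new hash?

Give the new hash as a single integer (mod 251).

Answer: 244

Derivation:
val('d') = 4, val('h') = 8
Position k = 4, exponent = n-1-k = 0
B^0 mod M = 3^0 mod 251 = 1
Delta = (8 - 4) * 1 mod 251 = 4
New hash = (240 + 4) mod 251 = 244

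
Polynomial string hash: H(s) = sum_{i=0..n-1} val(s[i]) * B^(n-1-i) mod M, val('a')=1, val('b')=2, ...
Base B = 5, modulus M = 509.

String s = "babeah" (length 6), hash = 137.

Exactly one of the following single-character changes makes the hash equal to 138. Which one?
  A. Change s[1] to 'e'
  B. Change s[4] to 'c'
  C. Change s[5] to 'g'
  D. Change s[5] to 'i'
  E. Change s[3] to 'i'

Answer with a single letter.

Option A: s[1]='a'->'e', delta=(5-1)*5^4 mod 509 = 464, hash=137+464 mod 509 = 92
Option B: s[4]='a'->'c', delta=(3-1)*5^1 mod 509 = 10, hash=137+10 mod 509 = 147
Option C: s[5]='h'->'g', delta=(7-8)*5^0 mod 509 = 508, hash=137+508 mod 509 = 136
Option D: s[5]='h'->'i', delta=(9-8)*5^0 mod 509 = 1, hash=137+1 mod 509 = 138 <-- target
Option E: s[3]='e'->'i', delta=(9-5)*5^2 mod 509 = 100, hash=137+100 mod 509 = 237

Answer: D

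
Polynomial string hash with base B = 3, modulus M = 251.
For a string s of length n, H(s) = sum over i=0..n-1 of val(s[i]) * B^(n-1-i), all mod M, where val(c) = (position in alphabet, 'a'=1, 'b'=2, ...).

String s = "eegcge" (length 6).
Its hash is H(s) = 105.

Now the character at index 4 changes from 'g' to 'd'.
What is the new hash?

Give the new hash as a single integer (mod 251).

val('g') = 7, val('d') = 4
Position k = 4, exponent = n-1-k = 1
B^1 mod M = 3^1 mod 251 = 3
Delta = (4 - 7) * 3 mod 251 = 242
New hash = (105 + 242) mod 251 = 96

Answer: 96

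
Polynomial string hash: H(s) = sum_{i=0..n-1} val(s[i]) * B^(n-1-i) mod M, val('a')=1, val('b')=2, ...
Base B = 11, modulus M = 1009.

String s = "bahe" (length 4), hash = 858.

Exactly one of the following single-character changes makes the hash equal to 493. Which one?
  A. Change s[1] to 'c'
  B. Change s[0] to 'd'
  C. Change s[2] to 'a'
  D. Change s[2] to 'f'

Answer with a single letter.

Answer: B

Derivation:
Option A: s[1]='a'->'c', delta=(3-1)*11^2 mod 1009 = 242, hash=858+242 mod 1009 = 91
Option B: s[0]='b'->'d', delta=(4-2)*11^3 mod 1009 = 644, hash=858+644 mod 1009 = 493 <-- target
Option C: s[2]='h'->'a', delta=(1-8)*11^1 mod 1009 = 932, hash=858+932 mod 1009 = 781
Option D: s[2]='h'->'f', delta=(6-8)*11^1 mod 1009 = 987, hash=858+987 mod 1009 = 836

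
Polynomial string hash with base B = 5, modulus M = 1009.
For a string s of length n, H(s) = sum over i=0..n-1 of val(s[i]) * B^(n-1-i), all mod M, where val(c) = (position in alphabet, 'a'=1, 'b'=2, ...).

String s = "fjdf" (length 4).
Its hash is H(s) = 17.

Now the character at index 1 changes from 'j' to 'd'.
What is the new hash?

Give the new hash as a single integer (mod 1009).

Answer: 876

Derivation:
val('j') = 10, val('d') = 4
Position k = 1, exponent = n-1-k = 2
B^2 mod M = 5^2 mod 1009 = 25
Delta = (4 - 10) * 25 mod 1009 = 859
New hash = (17 + 859) mod 1009 = 876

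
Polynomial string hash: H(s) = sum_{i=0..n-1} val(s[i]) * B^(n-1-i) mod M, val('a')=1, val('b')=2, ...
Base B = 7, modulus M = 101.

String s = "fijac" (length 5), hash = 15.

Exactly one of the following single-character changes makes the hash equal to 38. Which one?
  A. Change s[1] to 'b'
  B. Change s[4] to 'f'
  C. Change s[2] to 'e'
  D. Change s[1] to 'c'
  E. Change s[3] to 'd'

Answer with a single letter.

Answer: A

Derivation:
Option A: s[1]='i'->'b', delta=(2-9)*7^3 mod 101 = 23, hash=15+23 mod 101 = 38 <-- target
Option B: s[4]='c'->'f', delta=(6-3)*7^0 mod 101 = 3, hash=15+3 mod 101 = 18
Option C: s[2]='j'->'e', delta=(5-10)*7^2 mod 101 = 58, hash=15+58 mod 101 = 73
Option D: s[1]='i'->'c', delta=(3-9)*7^3 mod 101 = 63, hash=15+63 mod 101 = 78
Option E: s[3]='a'->'d', delta=(4-1)*7^1 mod 101 = 21, hash=15+21 mod 101 = 36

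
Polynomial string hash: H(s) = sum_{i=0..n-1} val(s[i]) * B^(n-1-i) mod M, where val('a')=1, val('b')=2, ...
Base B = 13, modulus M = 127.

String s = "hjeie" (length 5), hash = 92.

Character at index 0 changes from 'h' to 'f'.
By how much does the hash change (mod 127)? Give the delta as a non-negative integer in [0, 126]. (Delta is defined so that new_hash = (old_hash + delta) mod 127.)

Answer: 28

Derivation:
Delta formula: (val(new) - val(old)) * B^(n-1-k) mod M
  val('f') - val('h') = 6 - 8 = -2
  B^(n-1-k) = 13^4 mod 127 = 113
  Delta = -2 * 113 mod 127 = 28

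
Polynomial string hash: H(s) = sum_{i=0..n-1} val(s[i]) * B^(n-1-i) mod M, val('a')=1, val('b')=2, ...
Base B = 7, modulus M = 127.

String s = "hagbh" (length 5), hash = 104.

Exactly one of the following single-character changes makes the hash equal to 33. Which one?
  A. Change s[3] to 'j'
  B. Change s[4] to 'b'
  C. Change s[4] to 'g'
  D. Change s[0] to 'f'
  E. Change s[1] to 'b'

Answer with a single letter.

Option A: s[3]='b'->'j', delta=(10-2)*7^1 mod 127 = 56, hash=104+56 mod 127 = 33 <-- target
Option B: s[4]='h'->'b', delta=(2-8)*7^0 mod 127 = 121, hash=104+121 mod 127 = 98
Option C: s[4]='h'->'g', delta=(7-8)*7^0 mod 127 = 126, hash=104+126 mod 127 = 103
Option D: s[0]='h'->'f', delta=(6-8)*7^4 mod 127 = 24, hash=104+24 mod 127 = 1
Option E: s[1]='a'->'b', delta=(2-1)*7^3 mod 127 = 89, hash=104+89 mod 127 = 66

Answer: A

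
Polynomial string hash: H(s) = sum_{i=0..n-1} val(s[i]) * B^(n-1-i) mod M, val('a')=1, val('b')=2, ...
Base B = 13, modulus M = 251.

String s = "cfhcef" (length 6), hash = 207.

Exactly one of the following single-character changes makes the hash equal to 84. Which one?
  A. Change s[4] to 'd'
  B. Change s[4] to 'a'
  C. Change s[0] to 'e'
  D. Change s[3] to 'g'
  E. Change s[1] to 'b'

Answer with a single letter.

Answer: C

Derivation:
Option A: s[4]='e'->'d', delta=(4-5)*13^1 mod 251 = 238, hash=207+238 mod 251 = 194
Option B: s[4]='e'->'a', delta=(1-5)*13^1 mod 251 = 199, hash=207+199 mod 251 = 155
Option C: s[0]='c'->'e', delta=(5-3)*13^5 mod 251 = 128, hash=207+128 mod 251 = 84 <-- target
Option D: s[3]='c'->'g', delta=(7-3)*13^2 mod 251 = 174, hash=207+174 mod 251 = 130
Option E: s[1]='f'->'b', delta=(2-6)*13^4 mod 251 = 212, hash=207+212 mod 251 = 168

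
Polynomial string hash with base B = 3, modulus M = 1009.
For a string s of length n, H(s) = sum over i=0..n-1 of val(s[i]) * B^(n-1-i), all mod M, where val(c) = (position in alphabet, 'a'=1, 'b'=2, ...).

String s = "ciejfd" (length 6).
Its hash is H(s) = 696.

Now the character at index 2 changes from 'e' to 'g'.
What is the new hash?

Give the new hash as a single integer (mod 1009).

Answer: 750

Derivation:
val('e') = 5, val('g') = 7
Position k = 2, exponent = n-1-k = 3
B^3 mod M = 3^3 mod 1009 = 27
Delta = (7 - 5) * 27 mod 1009 = 54
New hash = (696 + 54) mod 1009 = 750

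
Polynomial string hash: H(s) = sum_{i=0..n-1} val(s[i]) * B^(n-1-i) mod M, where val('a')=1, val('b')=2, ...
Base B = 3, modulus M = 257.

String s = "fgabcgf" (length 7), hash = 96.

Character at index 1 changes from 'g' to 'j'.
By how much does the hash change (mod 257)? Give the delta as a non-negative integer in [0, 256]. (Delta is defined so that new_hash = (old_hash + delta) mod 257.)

Delta formula: (val(new) - val(old)) * B^(n-1-k) mod M
  val('j') - val('g') = 10 - 7 = 3
  B^(n-1-k) = 3^5 mod 257 = 243
  Delta = 3 * 243 mod 257 = 215

Answer: 215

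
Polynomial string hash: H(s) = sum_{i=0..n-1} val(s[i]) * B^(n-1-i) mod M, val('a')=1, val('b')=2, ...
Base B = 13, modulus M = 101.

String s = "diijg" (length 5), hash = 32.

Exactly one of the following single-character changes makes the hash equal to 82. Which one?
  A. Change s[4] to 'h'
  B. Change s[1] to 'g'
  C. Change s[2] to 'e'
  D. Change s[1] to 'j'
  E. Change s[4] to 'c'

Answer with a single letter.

Answer: B

Derivation:
Option A: s[4]='g'->'h', delta=(8-7)*13^0 mod 101 = 1, hash=32+1 mod 101 = 33
Option B: s[1]='i'->'g', delta=(7-9)*13^3 mod 101 = 50, hash=32+50 mod 101 = 82 <-- target
Option C: s[2]='i'->'e', delta=(5-9)*13^2 mod 101 = 31, hash=32+31 mod 101 = 63
Option D: s[1]='i'->'j', delta=(10-9)*13^3 mod 101 = 76, hash=32+76 mod 101 = 7
Option E: s[4]='g'->'c', delta=(3-7)*13^0 mod 101 = 97, hash=32+97 mod 101 = 28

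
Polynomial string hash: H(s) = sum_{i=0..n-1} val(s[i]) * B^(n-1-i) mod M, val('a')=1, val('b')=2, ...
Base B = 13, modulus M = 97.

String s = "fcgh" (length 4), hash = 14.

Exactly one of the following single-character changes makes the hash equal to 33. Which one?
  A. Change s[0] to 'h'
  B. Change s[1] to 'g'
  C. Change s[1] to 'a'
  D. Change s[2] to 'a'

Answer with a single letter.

Answer: D

Derivation:
Option A: s[0]='f'->'h', delta=(8-6)*13^3 mod 97 = 29, hash=14+29 mod 97 = 43
Option B: s[1]='c'->'g', delta=(7-3)*13^2 mod 97 = 94, hash=14+94 mod 97 = 11
Option C: s[1]='c'->'a', delta=(1-3)*13^2 mod 97 = 50, hash=14+50 mod 97 = 64
Option D: s[2]='g'->'a', delta=(1-7)*13^1 mod 97 = 19, hash=14+19 mod 97 = 33 <-- target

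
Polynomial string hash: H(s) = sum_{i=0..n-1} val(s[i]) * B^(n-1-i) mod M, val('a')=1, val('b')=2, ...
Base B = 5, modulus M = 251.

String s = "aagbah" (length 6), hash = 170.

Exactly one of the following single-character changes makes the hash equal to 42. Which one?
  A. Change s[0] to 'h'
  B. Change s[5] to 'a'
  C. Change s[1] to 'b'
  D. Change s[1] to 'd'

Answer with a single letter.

Option A: s[0]='a'->'h', delta=(8-1)*5^5 mod 251 = 38, hash=170+38 mod 251 = 208
Option B: s[5]='h'->'a', delta=(1-8)*5^0 mod 251 = 244, hash=170+244 mod 251 = 163
Option C: s[1]='a'->'b', delta=(2-1)*5^4 mod 251 = 123, hash=170+123 mod 251 = 42 <-- target
Option D: s[1]='a'->'d', delta=(4-1)*5^4 mod 251 = 118, hash=170+118 mod 251 = 37

Answer: C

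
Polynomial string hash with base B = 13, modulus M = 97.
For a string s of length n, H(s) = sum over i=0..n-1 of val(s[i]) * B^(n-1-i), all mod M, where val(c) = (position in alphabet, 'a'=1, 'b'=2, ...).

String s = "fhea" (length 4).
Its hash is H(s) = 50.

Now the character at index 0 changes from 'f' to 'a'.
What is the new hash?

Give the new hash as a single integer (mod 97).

val('f') = 6, val('a') = 1
Position k = 0, exponent = n-1-k = 3
B^3 mod M = 13^3 mod 97 = 63
Delta = (1 - 6) * 63 mod 97 = 73
New hash = (50 + 73) mod 97 = 26

Answer: 26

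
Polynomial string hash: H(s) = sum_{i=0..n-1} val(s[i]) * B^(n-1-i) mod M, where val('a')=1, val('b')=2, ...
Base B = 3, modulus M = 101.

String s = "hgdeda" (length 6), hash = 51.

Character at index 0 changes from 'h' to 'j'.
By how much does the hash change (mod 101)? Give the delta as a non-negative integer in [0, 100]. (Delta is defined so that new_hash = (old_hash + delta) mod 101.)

Answer: 82

Derivation:
Delta formula: (val(new) - val(old)) * B^(n-1-k) mod M
  val('j') - val('h') = 10 - 8 = 2
  B^(n-1-k) = 3^5 mod 101 = 41
  Delta = 2 * 41 mod 101 = 82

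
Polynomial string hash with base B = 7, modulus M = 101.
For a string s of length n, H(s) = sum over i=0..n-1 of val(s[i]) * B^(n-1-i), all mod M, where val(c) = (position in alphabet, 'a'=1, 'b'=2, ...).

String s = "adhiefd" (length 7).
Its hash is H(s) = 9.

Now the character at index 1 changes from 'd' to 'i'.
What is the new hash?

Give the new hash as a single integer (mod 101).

Answer: 12

Derivation:
val('d') = 4, val('i') = 9
Position k = 1, exponent = n-1-k = 5
B^5 mod M = 7^5 mod 101 = 41
Delta = (9 - 4) * 41 mod 101 = 3
New hash = (9 + 3) mod 101 = 12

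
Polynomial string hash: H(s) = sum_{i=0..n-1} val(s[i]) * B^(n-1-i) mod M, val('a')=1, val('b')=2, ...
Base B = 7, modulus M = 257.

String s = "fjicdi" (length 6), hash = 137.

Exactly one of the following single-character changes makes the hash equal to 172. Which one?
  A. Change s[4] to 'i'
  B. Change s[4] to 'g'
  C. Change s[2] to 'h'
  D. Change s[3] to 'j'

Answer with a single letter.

Option A: s[4]='d'->'i', delta=(9-4)*7^1 mod 257 = 35, hash=137+35 mod 257 = 172 <-- target
Option B: s[4]='d'->'g', delta=(7-4)*7^1 mod 257 = 21, hash=137+21 mod 257 = 158
Option C: s[2]='i'->'h', delta=(8-9)*7^3 mod 257 = 171, hash=137+171 mod 257 = 51
Option D: s[3]='c'->'j', delta=(10-3)*7^2 mod 257 = 86, hash=137+86 mod 257 = 223

Answer: A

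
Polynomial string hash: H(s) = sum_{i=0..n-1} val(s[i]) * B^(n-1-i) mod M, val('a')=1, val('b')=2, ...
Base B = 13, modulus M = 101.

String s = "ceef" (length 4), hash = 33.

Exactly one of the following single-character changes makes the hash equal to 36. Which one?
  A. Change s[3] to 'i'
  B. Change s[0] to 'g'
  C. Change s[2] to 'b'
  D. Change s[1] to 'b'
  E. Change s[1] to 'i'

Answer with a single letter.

Answer: A

Derivation:
Option A: s[3]='f'->'i', delta=(9-6)*13^0 mod 101 = 3, hash=33+3 mod 101 = 36 <-- target
Option B: s[0]='c'->'g', delta=(7-3)*13^3 mod 101 = 1, hash=33+1 mod 101 = 34
Option C: s[2]='e'->'b', delta=(2-5)*13^1 mod 101 = 62, hash=33+62 mod 101 = 95
Option D: s[1]='e'->'b', delta=(2-5)*13^2 mod 101 = 99, hash=33+99 mod 101 = 31
Option E: s[1]='e'->'i', delta=(9-5)*13^2 mod 101 = 70, hash=33+70 mod 101 = 2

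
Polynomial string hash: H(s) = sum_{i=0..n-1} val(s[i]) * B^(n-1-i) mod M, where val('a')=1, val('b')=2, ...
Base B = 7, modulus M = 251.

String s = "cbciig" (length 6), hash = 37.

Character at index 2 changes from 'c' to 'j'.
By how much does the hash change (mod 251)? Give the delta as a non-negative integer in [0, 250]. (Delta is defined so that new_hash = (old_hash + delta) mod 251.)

Answer: 142

Derivation:
Delta formula: (val(new) - val(old)) * B^(n-1-k) mod M
  val('j') - val('c') = 10 - 3 = 7
  B^(n-1-k) = 7^3 mod 251 = 92
  Delta = 7 * 92 mod 251 = 142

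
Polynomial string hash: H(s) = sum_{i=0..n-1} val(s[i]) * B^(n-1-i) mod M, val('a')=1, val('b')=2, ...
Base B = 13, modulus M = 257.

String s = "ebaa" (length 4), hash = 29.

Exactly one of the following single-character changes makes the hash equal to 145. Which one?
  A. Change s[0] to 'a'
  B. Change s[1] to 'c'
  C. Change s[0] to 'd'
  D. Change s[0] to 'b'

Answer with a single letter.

Option A: s[0]='e'->'a', delta=(1-5)*13^3 mod 257 = 207, hash=29+207 mod 257 = 236
Option B: s[1]='b'->'c', delta=(3-2)*13^2 mod 257 = 169, hash=29+169 mod 257 = 198
Option C: s[0]='e'->'d', delta=(4-5)*13^3 mod 257 = 116, hash=29+116 mod 257 = 145 <-- target
Option D: s[0]='e'->'b', delta=(2-5)*13^3 mod 257 = 91, hash=29+91 mod 257 = 120

Answer: C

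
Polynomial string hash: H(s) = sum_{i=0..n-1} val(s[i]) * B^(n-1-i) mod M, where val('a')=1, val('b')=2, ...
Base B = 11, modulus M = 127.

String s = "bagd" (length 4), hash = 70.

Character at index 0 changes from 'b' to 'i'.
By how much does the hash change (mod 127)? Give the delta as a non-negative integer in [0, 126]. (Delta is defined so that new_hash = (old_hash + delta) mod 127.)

Answer: 46

Derivation:
Delta formula: (val(new) - val(old)) * B^(n-1-k) mod M
  val('i') - val('b') = 9 - 2 = 7
  B^(n-1-k) = 11^3 mod 127 = 61
  Delta = 7 * 61 mod 127 = 46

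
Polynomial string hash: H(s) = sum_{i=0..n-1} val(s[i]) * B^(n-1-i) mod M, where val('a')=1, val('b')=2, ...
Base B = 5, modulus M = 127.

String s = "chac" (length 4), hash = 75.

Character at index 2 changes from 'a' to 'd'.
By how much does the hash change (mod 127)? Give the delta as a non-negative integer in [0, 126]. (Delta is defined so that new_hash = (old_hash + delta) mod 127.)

Delta formula: (val(new) - val(old)) * B^(n-1-k) mod M
  val('d') - val('a') = 4 - 1 = 3
  B^(n-1-k) = 5^1 mod 127 = 5
  Delta = 3 * 5 mod 127 = 15

Answer: 15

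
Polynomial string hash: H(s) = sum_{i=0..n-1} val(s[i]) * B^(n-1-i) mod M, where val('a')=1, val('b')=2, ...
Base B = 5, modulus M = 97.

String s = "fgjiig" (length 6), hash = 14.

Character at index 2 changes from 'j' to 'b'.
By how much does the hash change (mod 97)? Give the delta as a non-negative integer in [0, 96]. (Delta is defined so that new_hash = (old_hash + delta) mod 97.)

Answer: 67

Derivation:
Delta formula: (val(new) - val(old)) * B^(n-1-k) mod M
  val('b') - val('j') = 2 - 10 = -8
  B^(n-1-k) = 5^3 mod 97 = 28
  Delta = -8 * 28 mod 97 = 67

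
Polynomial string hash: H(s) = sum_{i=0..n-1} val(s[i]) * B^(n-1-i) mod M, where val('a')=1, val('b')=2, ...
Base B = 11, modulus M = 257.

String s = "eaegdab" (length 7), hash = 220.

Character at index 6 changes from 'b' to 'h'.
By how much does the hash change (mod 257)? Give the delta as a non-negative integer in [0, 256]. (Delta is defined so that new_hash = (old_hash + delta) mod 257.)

Answer: 6

Derivation:
Delta formula: (val(new) - val(old)) * B^(n-1-k) mod M
  val('h') - val('b') = 8 - 2 = 6
  B^(n-1-k) = 11^0 mod 257 = 1
  Delta = 6 * 1 mod 257 = 6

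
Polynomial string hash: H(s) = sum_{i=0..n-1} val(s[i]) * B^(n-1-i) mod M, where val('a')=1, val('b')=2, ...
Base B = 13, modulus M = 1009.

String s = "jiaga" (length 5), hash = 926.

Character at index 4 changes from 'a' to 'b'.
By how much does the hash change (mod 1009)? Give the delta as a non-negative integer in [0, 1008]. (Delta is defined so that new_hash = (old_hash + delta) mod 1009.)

Delta formula: (val(new) - val(old)) * B^(n-1-k) mod M
  val('b') - val('a') = 2 - 1 = 1
  B^(n-1-k) = 13^0 mod 1009 = 1
  Delta = 1 * 1 mod 1009 = 1

Answer: 1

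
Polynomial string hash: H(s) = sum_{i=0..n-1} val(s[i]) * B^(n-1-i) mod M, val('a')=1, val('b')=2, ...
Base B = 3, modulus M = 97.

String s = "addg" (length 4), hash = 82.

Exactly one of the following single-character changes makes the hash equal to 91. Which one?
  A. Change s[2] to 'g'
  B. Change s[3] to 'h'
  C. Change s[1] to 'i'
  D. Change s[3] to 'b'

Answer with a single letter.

Answer: A

Derivation:
Option A: s[2]='d'->'g', delta=(7-4)*3^1 mod 97 = 9, hash=82+9 mod 97 = 91 <-- target
Option B: s[3]='g'->'h', delta=(8-7)*3^0 mod 97 = 1, hash=82+1 mod 97 = 83
Option C: s[1]='d'->'i', delta=(9-4)*3^2 mod 97 = 45, hash=82+45 mod 97 = 30
Option D: s[3]='g'->'b', delta=(2-7)*3^0 mod 97 = 92, hash=82+92 mod 97 = 77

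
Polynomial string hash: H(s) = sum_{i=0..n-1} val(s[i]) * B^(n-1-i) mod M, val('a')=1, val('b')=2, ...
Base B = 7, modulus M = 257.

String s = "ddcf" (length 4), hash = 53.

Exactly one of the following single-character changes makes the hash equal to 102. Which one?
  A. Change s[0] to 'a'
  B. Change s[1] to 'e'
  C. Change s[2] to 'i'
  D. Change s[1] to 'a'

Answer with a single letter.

Answer: B

Derivation:
Option A: s[0]='d'->'a', delta=(1-4)*7^3 mod 257 = 256, hash=53+256 mod 257 = 52
Option B: s[1]='d'->'e', delta=(5-4)*7^2 mod 257 = 49, hash=53+49 mod 257 = 102 <-- target
Option C: s[2]='c'->'i', delta=(9-3)*7^1 mod 257 = 42, hash=53+42 mod 257 = 95
Option D: s[1]='d'->'a', delta=(1-4)*7^2 mod 257 = 110, hash=53+110 mod 257 = 163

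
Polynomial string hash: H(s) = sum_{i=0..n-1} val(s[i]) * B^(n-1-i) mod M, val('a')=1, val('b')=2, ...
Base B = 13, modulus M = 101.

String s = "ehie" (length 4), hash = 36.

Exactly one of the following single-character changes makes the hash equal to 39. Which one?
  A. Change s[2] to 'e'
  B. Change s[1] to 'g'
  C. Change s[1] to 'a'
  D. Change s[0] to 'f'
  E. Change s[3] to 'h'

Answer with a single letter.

Answer: E

Derivation:
Option A: s[2]='i'->'e', delta=(5-9)*13^1 mod 101 = 49, hash=36+49 mod 101 = 85
Option B: s[1]='h'->'g', delta=(7-8)*13^2 mod 101 = 33, hash=36+33 mod 101 = 69
Option C: s[1]='h'->'a', delta=(1-8)*13^2 mod 101 = 29, hash=36+29 mod 101 = 65
Option D: s[0]='e'->'f', delta=(6-5)*13^3 mod 101 = 76, hash=36+76 mod 101 = 11
Option E: s[3]='e'->'h', delta=(8-5)*13^0 mod 101 = 3, hash=36+3 mod 101 = 39 <-- target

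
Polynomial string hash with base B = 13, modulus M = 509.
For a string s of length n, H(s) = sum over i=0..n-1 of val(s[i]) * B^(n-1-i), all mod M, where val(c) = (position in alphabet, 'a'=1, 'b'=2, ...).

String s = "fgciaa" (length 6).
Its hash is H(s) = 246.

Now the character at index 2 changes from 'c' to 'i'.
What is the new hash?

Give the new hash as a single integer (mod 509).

val('c') = 3, val('i') = 9
Position k = 2, exponent = n-1-k = 3
B^3 mod M = 13^3 mod 509 = 161
Delta = (9 - 3) * 161 mod 509 = 457
New hash = (246 + 457) mod 509 = 194

Answer: 194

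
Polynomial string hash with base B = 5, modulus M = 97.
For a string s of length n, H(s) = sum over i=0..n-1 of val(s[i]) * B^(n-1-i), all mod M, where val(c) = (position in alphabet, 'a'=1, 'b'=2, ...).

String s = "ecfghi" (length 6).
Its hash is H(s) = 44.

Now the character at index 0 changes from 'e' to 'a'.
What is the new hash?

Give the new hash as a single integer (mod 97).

val('e') = 5, val('a') = 1
Position k = 0, exponent = n-1-k = 5
B^5 mod M = 5^5 mod 97 = 21
Delta = (1 - 5) * 21 mod 97 = 13
New hash = (44 + 13) mod 97 = 57

Answer: 57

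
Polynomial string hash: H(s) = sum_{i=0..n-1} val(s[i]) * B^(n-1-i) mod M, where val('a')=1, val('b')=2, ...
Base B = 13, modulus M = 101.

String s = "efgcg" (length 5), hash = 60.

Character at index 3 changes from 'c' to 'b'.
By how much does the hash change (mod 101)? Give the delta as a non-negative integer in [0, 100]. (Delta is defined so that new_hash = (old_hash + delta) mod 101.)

Delta formula: (val(new) - val(old)) * B^(n-1-k) mod M
  val('b') - val('c') = 2 - 3 = -1
  B^(n-1-k) = 13^1 mod 101 = 13
  Delta = -1 * 13 mod 101 = 88

Answer: 88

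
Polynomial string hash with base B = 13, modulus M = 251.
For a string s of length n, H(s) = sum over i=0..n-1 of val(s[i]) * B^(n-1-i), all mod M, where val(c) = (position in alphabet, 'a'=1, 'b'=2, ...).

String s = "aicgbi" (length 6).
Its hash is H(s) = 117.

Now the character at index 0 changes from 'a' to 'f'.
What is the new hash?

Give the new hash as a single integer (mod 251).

val('a') = 1, val('f') = 6
Position k = 0, exponent = n-1-k = 5
B^5 mod M = 13^5 mod 251 = 64
Delta = (6 - 1) * 64 mod 251 = 69
New hash = (117 + 69) mod 251 = 186

Answer: 186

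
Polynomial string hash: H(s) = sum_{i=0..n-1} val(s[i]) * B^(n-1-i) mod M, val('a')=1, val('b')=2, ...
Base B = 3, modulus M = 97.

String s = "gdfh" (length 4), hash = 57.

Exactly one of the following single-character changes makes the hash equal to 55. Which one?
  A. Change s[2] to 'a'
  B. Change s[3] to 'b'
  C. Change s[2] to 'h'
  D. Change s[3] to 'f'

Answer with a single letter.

Option A: s[2]='f'->'a', delta=(1-6)*3^1 mod 97 = 82, hash=57+82 mod 97 = 42
Option B: s[3]='h'->'b', delta=(2-8)*3^0 mod 97 = 91, hash=57+91 mod 97 = 51
Option C: s[2]='f'->'h', delta=(8-6)*3^1 mod 97 = 6, hash=57+6 mod 97 = 63
Option D: s[3]='h'->'f', delta=(6-8)*3^0 mod 97 = 95, hash=57+95 mod 97 = 55 <-- target

Answer: D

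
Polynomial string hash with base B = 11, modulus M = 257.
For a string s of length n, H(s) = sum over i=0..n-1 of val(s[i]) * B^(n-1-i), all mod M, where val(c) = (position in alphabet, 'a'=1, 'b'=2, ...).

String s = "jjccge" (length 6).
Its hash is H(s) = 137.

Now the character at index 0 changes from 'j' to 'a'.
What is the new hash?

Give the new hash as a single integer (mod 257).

val('j') = 10, val('a') = 1
Position k = 0, exponent = n-1-k = 5
B^5 mod M = 11^5 mod 257 = 169
Delta = (1 - 10) * 169 mod 257 = 21
New hash = (137 + 21) mod 257 = 158

Answer: 158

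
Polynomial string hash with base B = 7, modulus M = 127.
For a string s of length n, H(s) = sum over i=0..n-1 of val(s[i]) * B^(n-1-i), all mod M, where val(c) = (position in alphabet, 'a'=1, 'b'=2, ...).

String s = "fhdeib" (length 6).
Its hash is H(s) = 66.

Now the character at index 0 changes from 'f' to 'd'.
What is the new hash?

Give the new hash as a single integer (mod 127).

val('f') = 6, val('d') = 4
Position k = 0, exponent = n-1-k = 5
B^5 mod M = 7^5 mod 127 = 43
Delta = (4 - 6) * 43 mod 127 = 41
New hash = (66 + 41) mod 127 = 107

Answer: 107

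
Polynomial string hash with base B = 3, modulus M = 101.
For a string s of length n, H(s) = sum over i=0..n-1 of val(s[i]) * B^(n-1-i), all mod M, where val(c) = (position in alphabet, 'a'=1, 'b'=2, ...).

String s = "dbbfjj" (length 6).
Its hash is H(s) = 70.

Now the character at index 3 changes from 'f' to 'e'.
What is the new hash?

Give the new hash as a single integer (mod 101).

val('f') = 6, val('e') = 5
Position k = 3, exponent = n-1-k = 2
B^2 mod M = 3^2 mod 101 = 9
Delta = (5 - 6) * 9 mod 101 = 92
New hash = (70 + 92) mod 101 = 61

Answer: 61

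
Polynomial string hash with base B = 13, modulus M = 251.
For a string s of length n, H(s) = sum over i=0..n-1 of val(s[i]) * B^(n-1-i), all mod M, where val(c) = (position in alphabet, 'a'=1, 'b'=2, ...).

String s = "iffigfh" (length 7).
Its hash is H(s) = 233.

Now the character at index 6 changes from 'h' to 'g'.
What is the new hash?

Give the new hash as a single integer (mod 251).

val('h') = 8, val('g') = 7
Position k = 6, exponent = n-1-k = 0
B^0 mod M = 13^0 mod 251 = 1
Delta = (7 - 8) * 1 mod 251 = 250
New hash = (233 + 250) mod 251 = 232

Answer: 232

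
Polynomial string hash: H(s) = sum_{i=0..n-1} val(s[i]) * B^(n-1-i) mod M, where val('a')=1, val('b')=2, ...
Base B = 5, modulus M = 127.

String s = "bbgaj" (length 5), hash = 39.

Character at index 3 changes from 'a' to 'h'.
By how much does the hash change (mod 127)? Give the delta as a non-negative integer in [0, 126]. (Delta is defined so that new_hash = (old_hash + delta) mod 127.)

Delta formula: (val(new) - val(old)) * B^(n-1-k) mod M
  val('h') - val('a') = 8 - 1 = 7
  B^(n-1-k) = 5^1 mod 127 = 5
  Delta = 7 * 5 mod 127 = 35

Answer: 35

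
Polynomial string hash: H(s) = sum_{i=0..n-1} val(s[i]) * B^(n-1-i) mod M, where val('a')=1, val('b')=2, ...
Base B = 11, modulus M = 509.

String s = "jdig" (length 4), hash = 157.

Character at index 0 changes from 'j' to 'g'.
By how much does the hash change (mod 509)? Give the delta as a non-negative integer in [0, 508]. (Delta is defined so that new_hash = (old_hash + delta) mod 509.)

Answer: 79

Derivation:
Delta formula: (val(new) - val(old)) * B^(n-1-k) mod M
  val('g') - val('j') = 7 - 10 = -3
  B^(n-1-k) = 11^3 mod 509 = 313
  Delta = -3 * 313 mod 509 = 79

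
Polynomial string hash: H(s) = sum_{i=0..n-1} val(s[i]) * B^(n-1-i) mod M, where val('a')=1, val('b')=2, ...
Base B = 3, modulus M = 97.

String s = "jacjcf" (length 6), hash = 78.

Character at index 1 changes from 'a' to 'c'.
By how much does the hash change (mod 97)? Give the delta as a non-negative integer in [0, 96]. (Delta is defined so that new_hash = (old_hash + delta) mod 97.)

Answer: 65

Derivation:
Delta formula: (val(new) - val(old)) * B^(n-1-k) mod M
  val('c') - val('a') = 3 - 1 = 2
  B^(n-1-k) = 3^4 mod 97 = 81
  Delta = 2 * 81 mod 97 = 65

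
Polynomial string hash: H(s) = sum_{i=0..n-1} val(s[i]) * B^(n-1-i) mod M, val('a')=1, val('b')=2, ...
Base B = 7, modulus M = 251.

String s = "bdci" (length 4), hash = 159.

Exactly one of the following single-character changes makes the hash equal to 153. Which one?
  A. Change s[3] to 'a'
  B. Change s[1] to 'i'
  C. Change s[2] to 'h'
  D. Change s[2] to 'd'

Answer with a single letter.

Option A: s[3]='i'->'a', delta=(1-9)*7^0 mod 251 = 243, hash=159+243 mod 251 = 151
Option B: s[1]='d'->'i', delta=(9-4)*7^2 mod 251 = 245, hash=159+245 mod 251 = 153 <-- target
Option C: s[2]='c'->'h', delta=(8-3)*7^1 mod 251 = 35, hash=159+35 mod 251 = 194
Option D: s[2]='c'->'d', delta=(4-3)*7^1 mod 251 = 7, hash=159+7 mod 251 = 166

Answer: B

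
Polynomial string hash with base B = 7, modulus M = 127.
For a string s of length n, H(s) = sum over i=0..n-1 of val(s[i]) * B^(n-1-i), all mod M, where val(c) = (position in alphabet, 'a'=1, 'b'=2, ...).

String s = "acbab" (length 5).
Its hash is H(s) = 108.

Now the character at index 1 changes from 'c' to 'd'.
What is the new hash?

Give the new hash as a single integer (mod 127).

Answer: 70

Derivation:
val('c') = 3, val('d') = 4
Position k = 1, exponent = n-1-k = 3
B^3 mod M = 7^3 mod 127 = 89
Delta = (4 - 3) * 89 mod 127 = 89
New hash = (108 + 89) mod 127 = 70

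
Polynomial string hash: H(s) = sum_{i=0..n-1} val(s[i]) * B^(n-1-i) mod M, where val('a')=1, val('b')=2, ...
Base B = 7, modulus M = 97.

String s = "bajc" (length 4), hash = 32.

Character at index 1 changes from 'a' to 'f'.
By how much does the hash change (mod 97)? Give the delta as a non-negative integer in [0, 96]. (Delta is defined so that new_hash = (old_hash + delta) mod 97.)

Delta formula: (val(new) - val(old)) * B^(n-1-k) mod M
  val('f') - val('a') = 6 - 1 = 5
  B^(n-1-k) = 7^2 mod 97 = 49
  Delta = 5 * 49 mod 97 = 51

Answer: 51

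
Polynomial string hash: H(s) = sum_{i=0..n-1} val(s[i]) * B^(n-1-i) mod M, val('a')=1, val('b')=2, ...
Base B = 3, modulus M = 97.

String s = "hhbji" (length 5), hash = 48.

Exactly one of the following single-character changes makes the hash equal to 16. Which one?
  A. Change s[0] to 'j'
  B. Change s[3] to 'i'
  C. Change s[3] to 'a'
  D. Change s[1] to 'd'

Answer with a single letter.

Answer: A

Derivation:
Option A: s[0]='h'->'j', delta=(10-8)*3^4 mod 97 = 65, hash=48+65 mod 97 = 16 <-- target
Option B: s[3]='j'->'i', delta=(9-10)*3^1 mod 97 = 94, hash=48+94 mod 97 = 45
Option C: s[3]='j'->'a', delta=(1-10)*3^1 mod 97 = 70, hash=48+70 mod 97 = 21
Option D: s[1]='h'->'d', delta=(4-8)*3^3 mod 97 = 86, hash=48+86 mod 97 = 37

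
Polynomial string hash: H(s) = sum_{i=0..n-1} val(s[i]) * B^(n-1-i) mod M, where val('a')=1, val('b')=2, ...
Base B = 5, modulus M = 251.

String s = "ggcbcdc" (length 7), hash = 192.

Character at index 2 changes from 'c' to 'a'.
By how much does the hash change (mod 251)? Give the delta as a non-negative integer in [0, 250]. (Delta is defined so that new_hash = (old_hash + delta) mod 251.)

Answer: 5

Derivation:
Delta formula: (val(new) - val(old)) * B^(n-1-k) mod M
  val('a') - val('c') = 1 - 3 = -2
  B^(n-1-k) = 5^4 mod 251 = 123
  Delta = -2 * 123 mod 251 = 5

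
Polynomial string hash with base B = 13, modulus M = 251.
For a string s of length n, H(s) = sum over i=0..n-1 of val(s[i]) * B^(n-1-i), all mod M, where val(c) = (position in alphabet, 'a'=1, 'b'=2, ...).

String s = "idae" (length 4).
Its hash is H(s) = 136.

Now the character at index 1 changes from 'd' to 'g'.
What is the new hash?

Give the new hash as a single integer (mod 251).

Answer: 141

Derivation:
val('d') = 4, val('g') = 7
Position k = 1, exponent = n-1-k = 2
B^2 mod M = 13^2 mod 251 = 169
Delta = (7 - 4) * 169 mod 251 = 5
New hash = (136 + 5) mod 251 = 141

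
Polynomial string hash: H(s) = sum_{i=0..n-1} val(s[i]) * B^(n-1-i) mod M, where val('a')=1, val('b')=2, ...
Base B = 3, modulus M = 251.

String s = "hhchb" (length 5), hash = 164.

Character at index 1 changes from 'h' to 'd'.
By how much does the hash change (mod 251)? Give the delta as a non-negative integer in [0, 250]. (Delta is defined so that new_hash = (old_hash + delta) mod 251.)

Answer: 143

Derivation:
Delta formula: (val(new) - val(old)) * B^(n-1-k) mod M
  val('d') - val('h') = 4 - 8 = -4
  B^(n-1-k) = 3^3 mod 251 = 27
  Delta = -4 * 27 mod 251 = 143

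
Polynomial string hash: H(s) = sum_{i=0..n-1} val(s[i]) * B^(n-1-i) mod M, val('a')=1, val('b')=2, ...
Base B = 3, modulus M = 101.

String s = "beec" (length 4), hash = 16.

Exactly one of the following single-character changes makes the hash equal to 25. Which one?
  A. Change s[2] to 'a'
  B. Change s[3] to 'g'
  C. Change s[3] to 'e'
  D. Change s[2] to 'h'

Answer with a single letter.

Answer: D

Derivation:
Option A: s[2]='e'->'a', delta=(1-5)*3^1 mod 101 = 89, hash=16+89 mod 101 = 4
Option B: s[3]='c'->'g', delta=(7-3)*3^0 mod 101 = 4, hash=16+4 mod 101 = 20
Option C: s[3]='c'->'e', delta=(5-3)*3^0 mod 101 = 2, hash=16+2 mod 101 = 18
Option D: s[2]='e'->'h', delta=(8-5)*3^1 mod 101 = 9, hash=16+9 mod 101 = 25 <-- target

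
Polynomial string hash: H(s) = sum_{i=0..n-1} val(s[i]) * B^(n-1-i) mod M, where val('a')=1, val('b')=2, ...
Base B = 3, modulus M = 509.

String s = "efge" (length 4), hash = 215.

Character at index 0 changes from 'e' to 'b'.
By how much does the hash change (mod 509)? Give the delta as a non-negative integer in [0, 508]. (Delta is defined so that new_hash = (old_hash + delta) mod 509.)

Answer: 428

Derivation:
Delta formula: (val(new) - val(old)) * B^(n-1-k) mod M
  val('b') - val('e') = 2 - 5 = -3
  B^(n-1-k) = 3^3 mod 509 = 27
  Delta = -3 * 27 mod 509 = 428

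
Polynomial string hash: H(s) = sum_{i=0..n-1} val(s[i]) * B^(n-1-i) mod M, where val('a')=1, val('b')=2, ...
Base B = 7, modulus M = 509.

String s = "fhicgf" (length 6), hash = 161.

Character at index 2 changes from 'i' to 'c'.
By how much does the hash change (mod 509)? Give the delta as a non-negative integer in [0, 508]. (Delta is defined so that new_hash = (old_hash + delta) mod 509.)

Delta formula: (val(new) - val(old)) * B^(n-1-k) mod M
  val('c') - val('i') = 3 - 9 = -6
  B^(n-1-k) = 7^3 mod 509 = 343
  Delta = -6 * 343 mod 509 = 487

Answer: 487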